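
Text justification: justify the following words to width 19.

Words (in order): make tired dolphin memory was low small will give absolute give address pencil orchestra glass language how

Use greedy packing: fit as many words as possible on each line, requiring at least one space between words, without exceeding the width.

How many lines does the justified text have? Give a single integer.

Answer: 7

Derivation:
Line 1: ['make', 'tired', 'dolphin'] (min_width=18, slack=1)
Line 2: ['memory', 'was', 'low'] (min_width=14, slack=5)
Line 3: ['small', 'will', 'give'] (min_width=15, slack=4)
Line 4: ['absolute', 'give'] (min_width=13, slack=6)
Line 5: ['address', 'pencil'] (min_width=14, slack=5)
Line 6: ['orchestra', 'glass'] (min_width=15, slack=4)
Line 7: ['language', 'how'] (min_width=12, slack=7)
Total lines: 7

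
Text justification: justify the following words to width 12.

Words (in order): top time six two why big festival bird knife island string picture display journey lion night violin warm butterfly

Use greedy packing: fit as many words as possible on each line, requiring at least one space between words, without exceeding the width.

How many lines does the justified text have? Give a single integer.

Line 1: ['top', 'time', 'six'] (min_width=12, slack=0)
Line 2: ['two', 'why', 'big'] (min_width=11, slack=1)
Line 3: ['festival'] (min_width=8, slack=4)
Line 4: ['bird', 'knife'] (min_width=10, slack=2)
Line 5: ['island'] (min_width=6, slack=6)
Line 6: ['string'] (min_width=6, slack=6)
Line 7: ['picture'] (min_width=7, slack=5)
Line 8: ['display'] (min_width=7, slack=5)
Line 9: ['journey', 'lion'] (min_width=12, slack=0)
Line 10: ['night', 'violin'] (min_width=12, slack=0)
Line 11: ['warm'] (min_width=4, slack=8)
Line 12: ['butterfly'] (min_width=9, slack=3)
Total lines: 12

Answer: 12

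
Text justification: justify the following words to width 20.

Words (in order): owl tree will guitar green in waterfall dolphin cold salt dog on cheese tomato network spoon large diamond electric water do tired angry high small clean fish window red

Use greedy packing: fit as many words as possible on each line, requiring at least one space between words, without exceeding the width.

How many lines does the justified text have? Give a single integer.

Answer: 9

Derivation:
Line 1: ['owl', 'tree', 'will', 'guitar'] (min_width=20, slack=0)
Line 2: ['green', 'in', 'waterfall'] (min_width=18, slack=2)
Line 3: ['dolphin', 'cold', 'salt'] (min_width=17, slack=3)
Line 4: ['dog', 'on', 'cheese', 'tomato'] (min_width=20, slack=0)
Line 5: ['network', 'spoon', 'large'] (min_width=19, slack=1)
Line 6: ['diamond', 'electric'] (min_width=16, slack=4)
Line 7: ['water', 'do', 'tired', 'angry'] (min_width=20, slack=0)
Line 8: ['high', 'small', 'clean'] (min_width=16, slack=4)
Line 9: ['fish', 'window', 'red'] (min_width=15, slack=5)
Total lines: 9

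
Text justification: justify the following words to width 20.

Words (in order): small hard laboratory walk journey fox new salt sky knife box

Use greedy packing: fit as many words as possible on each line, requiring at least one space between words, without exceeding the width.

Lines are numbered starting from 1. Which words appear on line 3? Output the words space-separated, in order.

Answer: journey fox new salt

Derivation:
Line 1: ['small', 'hard'] (min_width=10, slack=10)
Line 2: ['laboratory', 'walk'] (min_width=15, slack=5)
Line 3: ['journey', 'fox', 'new', 'salt'] (min_width=20, slack=0)
Line 4: ['sky', 'knife', 'box'] (min_width=13, slack=7)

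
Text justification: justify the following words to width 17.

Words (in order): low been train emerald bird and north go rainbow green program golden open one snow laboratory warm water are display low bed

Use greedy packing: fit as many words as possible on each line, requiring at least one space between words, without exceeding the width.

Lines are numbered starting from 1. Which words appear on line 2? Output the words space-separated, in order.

Answer: emerald bird and

Derivation:
Line 1: ['low', 'been', 'train'] (min_width=14, slack=3)
Line 2: ['emerald', 'bird', 'and'] (min_width=16, slack=1)
Line 3: ['north', 'go', 'rainbow'] (min_width=16, slack=1)
Line 4: ['green', 'program'] (min_width=13, slack=4)
Line 5: ['golden', 'open', 'one'] (min_width=15, slack=2)
Line 6: ['snow', 'laboratory'] (min_width=15, slack=2)
Line 7: ['warm', 'water', 'are'] (min_width=14, slack=3)
Line 8: ['display', 'low', 'bed'] (min_width=15, slack=2)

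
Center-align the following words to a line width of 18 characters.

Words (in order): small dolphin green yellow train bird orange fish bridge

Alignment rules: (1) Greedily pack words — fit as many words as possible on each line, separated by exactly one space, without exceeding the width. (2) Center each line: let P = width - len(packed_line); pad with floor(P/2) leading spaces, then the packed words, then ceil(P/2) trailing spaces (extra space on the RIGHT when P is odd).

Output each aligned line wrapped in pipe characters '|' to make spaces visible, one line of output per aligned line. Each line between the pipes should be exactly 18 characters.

Answer: |  small dolphin   |
|green yellow train|
| bird orange fish |
|      bridge      |

Derivation:
Line 1: ['small', 'dolphin'] (min_width=13, slack=5)
Line 2: ['green', 'yellow', 'train'] (min_width=18, slack=0)
Line 3: ['bird', 'orange', 'fish'] (min_width=16, slack=2)
Line 4: ['bridge'] (min_width=6, slack=12)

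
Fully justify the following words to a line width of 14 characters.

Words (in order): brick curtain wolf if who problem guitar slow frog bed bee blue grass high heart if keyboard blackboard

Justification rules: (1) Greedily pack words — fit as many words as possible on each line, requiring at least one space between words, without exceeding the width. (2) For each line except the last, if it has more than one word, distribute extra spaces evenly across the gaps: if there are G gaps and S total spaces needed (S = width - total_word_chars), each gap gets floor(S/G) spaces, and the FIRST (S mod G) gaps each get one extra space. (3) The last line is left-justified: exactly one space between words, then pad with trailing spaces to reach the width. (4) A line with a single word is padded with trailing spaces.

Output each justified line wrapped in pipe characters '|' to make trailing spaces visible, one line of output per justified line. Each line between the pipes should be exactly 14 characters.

Line 1: ['brick', 'curtain'] (min_width=13, slack=1)
Line 2: ['wolf', 'if', 'who'] (min_width=11, slack=3)
Line 3: ['problem', 'guitar'] (min_width=14, slack=0)
Line 4: ['slow', 'frog', 'bed'] (min_width=13, slack=1)
Line 5: ['bee', 'blue', 'grass'] (min_width=14, slack=0)
Line 6: ['high', 'heart', 'if'] (min_width=13, slack=1)
Line 7: ['keyboard'] (min_width=8, slack=6)
Line 8: ['blackboard'] (min_width=10, slack=4)

Answer: |brick  curtain|
|wolf   if  who|
|problem guitar|
|slow  frog bed|
|bee blue grass|
|high  heart if|
|keyboard      |
|blackboard    |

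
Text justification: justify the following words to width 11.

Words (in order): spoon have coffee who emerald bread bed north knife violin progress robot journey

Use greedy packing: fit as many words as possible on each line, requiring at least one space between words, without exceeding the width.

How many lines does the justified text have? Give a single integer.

Answer: 9

Derivation:
Line 1: ['spoon', 'have'] (min_width=10, slack=1)
Line 2: ['coffee', 'who'] (min_width=10, slack=1)
Line 3: ['emerald'] (min_width=7, slack=4)
Line 4: ['bread', 'bed'] (min_width=9, slack=2)
Line 5: ['north', 'knife'] (min_width=11, slack=0)
Line 6: ['violin'] (min_width=6, slack=5)
Line 7: ['progress'] (min_width=8, slack=3)
Line 8: ['robot'] (min_width=5, slack=6)
Line 9: ['journey'] (min_width=7, slack=4)
Total lines: 9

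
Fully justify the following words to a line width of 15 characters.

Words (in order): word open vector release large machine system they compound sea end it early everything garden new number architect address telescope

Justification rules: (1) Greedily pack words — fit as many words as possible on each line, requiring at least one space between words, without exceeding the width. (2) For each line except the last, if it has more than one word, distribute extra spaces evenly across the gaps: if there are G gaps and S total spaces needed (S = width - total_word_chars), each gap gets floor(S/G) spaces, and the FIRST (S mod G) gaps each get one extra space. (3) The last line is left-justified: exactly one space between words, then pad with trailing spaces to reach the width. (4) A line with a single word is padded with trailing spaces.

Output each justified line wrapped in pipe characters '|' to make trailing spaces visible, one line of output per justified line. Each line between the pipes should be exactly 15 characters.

Answer: |word       open|
|vector  release|
|large   machine|
|system     they|
|compound    sea|
|end   it  early|
|everything     |
|garden      new|
|number         |
|architect      |
|address        |
|telescope      |

Derivation:
Line 1: ['word', 'open'] (min_width=9, slack=6)
Line 2: ['vector', 'release'] (min_width=14, slack=1)
Line 3: ['large', 'machine'] (min_width=13, slack=2)
Line 4: ['system', 'they'] (min_width=11, slack=4)
Line 5: ['compound', 'sea'] (min_width=12, slack=3)
Line 6: ['end', 'it', 'early'] (min_width=12, slack=3)
Line 7: ['everything'] (min_width=10, slack=5)
Line 8: ['garden', 'new'] (min_width=10, slack=5)
Line 9: ['number'] (min_width=6, slack=9)
Line 10: ['architect'] (min_width=9, slack=6)
Line 11: ['address'] (min_width=7, slack=8)
Line 12: ['telescope'] (min_width=9, slack=6)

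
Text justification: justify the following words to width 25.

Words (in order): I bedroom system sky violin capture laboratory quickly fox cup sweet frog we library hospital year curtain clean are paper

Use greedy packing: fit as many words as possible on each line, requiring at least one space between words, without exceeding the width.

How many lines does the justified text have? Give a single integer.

Line 1: ['I', 'bedroom', 'system', 'sky'] (min_width=20, slack=5)
Line 2: ['violin', 'capture', 'laboratory'] (min_width=25, slack=0)
Line 3: ['quickly', 'fox', 'cup', 'sweet'] (min_width=21, slack=4)
Line 4: ['frog', 'we', 'library', 'hospital'] (min_width=24, slack=1)
Line 5: ['year', 'curtain', 'clean', 'are'] (min_width=22, slack=3)
Line 6: ['paper'] (min_width=5, slack=20)
Total lines: 6

Answer: 6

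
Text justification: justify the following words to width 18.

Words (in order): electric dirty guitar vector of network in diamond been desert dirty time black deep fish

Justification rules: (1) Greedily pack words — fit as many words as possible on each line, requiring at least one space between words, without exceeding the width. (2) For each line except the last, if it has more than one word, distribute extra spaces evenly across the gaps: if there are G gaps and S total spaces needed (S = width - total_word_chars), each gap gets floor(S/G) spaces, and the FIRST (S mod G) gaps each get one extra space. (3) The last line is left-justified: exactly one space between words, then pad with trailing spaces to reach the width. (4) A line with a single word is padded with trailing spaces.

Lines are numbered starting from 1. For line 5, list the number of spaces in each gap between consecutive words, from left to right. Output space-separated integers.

Answer: 3 2

Derivation:
Line 1: ['electric', 'dirty'] (min_width=14, slack=4)
Line 2: ['guitar', 'vector', 'of'] (min_width=16, slack=2)
Line 3: ['network', 'in', 'diamond'] (min_width=18, slack=0)
Line 4: ['been', 'desert', 'dirty'] (min_width=17, slack=1)
Line 5: ['time', 'black', 'deep'] (min_width=15, slack=3)
Line 6: ['fish'] (min_width=4, slack=14)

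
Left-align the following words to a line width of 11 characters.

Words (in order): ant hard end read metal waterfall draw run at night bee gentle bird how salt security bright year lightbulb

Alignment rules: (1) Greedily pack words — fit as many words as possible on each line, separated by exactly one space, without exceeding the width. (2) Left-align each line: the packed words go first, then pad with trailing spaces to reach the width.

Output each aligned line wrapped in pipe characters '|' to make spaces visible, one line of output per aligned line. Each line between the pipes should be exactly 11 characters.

Line 1: ['ant', 'hard'] (min_width=8, slack=3)
Line 2: ['end', 'read'] (min_width=8, slack=3)
Line 3: ['metal'] (min_width=5, slack=6)
Line 4: ['waterfall'] (min_width=9, slack=2)
Line 5: ['draw', 'run', 'at'] (min_width=11, slack=0)
Line 6: ['night', 'bee'] (min_width=9, slack=2)
Line 7: ['gentle', 'bird'] (min_width=11, slack=0)
Line 8: ['how', 'salt'] (min_width=8, slack=3)
Line 9: ['security'] (min_width=8, slack=3)
Line 10: ['bright', 'year'] (min_width=11, slack=0)
Line 11: ['lightbulb'] (min_width=9, slack=2)

Answer: |ant hard   |
|end read   |
|metal      |
|waterfall  |
|draw run at|
|night bee  |
|gentle bird|
|how salt   |
|security   |
|bright year|
|lightbulb  |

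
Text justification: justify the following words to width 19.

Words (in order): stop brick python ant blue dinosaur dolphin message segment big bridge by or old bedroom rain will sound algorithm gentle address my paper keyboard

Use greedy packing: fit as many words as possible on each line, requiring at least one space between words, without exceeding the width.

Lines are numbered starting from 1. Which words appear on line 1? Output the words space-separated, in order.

Line 1: ['stop', 'brick', 'python'] (min_width=17, slack=2)
Line 2: ['ant', 'blue', 'dinosaur'] (min_width=17, slack=2)
Line 3: ['dolphin', 'message'] (min_width=15, slack=4)
Line 4: ['segment', 'big', 'bridge'] (min_width=18, slack=1)
Line 5: ['by', 'or', 'old', 'bedroom'] (min_width=17, slack=2)
Line 6: ['rain', 'will', 'sound'] (min_width=15, slack=4)
Line 7: ['algorithm', 'gentle'] (min_width=16, slack=3)
Line 8: ['address', 'my', 'paper'] (min_width=16, slack=3)
Line 9: ['keyboard'] (min_width=8, slack=11)

Answer: stop brick python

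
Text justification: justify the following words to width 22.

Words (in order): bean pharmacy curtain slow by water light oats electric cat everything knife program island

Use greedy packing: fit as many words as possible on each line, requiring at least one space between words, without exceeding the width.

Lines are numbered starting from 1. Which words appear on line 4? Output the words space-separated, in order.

Line 1: ['bean', 'pharmacy', 'curtain'] (min_width=21, slack=1)
Line 2: ['slow', 'by', 'water', 'light'] (min_width=19, slack=3)
Line 3: ['oats', 'electric', 'cat'] (min_width=17, slack=5)
Line 4: ['everything', 'knife'] (min_width=16, slack=6)
Line 5: ['program', 'island'] (min_width=14, slack=8)

Answer: everything knife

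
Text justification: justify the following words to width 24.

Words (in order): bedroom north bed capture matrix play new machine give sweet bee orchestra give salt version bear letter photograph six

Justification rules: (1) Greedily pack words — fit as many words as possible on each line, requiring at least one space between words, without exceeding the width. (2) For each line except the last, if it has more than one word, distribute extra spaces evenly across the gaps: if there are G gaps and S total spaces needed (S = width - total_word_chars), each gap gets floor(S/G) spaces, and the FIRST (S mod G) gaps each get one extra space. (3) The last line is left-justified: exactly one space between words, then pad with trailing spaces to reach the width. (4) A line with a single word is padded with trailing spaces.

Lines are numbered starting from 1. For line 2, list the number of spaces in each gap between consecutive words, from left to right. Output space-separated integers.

Line 1: ['bedroom', 'north', 'bed'] (min_width=17, slack=7)
Line 2: ['capture', 'matrix', 'play', 'new'] (min_width=23, slack=1)
Line 3: ['machine', 'give', 'sweet', 'bee'] (min_width=22, slack=2)
Line 4: ['orchestra', 'give', 'salt'] (min_width=19, slack=5)
Line 5: ['version', 'bear', 'letter'] (min_width=19, slack=5)
Line 6: ['photograph', 'six'] (min_width=14, slack=10)

Answer: 2 1 1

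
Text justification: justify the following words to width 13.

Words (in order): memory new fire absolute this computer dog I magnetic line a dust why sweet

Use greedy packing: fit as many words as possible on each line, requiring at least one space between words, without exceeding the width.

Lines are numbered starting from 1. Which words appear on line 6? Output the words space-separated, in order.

Line 1: ['memory', 'new'] (min_width=10, slack=3)
Line 2: ['fire', 'absolute'] (min_width=13, slack=0)
Line 3: ['this', 'computer'] (min_width=13, slack=0)
Line 4: ['dog', 'I'] (min_width=5, slack=8)
Line 5: ['magnetic', 'line'] (min_width=13, slack=0)
Line 6: ['a', 'dust', 'why'] (min_width=10, slack=3)
Line 7: ['sweet'] (min_width=5, slack=8)

Answer: a dust why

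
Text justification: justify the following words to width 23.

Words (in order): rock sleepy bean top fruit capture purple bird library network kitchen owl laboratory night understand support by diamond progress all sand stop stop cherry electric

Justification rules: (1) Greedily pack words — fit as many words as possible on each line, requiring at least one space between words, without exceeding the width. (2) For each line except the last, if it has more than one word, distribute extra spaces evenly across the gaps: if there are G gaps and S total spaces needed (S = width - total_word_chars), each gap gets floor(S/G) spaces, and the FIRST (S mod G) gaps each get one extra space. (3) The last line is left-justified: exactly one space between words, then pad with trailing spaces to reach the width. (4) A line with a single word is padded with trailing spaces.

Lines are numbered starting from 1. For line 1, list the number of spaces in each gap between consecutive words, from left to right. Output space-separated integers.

Line 1: ['rock', 'sleepy', 'bean', 'top'] (min_width=20, slack=3)
Line 2: ['fruit', 'capture', 'purple'] (min_width=20, slack=3)
Line 3: ['bird', 'library', 'network'] (min_width=20, slack=3)
Line 4: ['kitchen', 'owl', 'laboratory'] (min_width=22, slack=1)
Line 5: ['night', 'understand'] (min_width=16, slack=7)
Line 6: ['support', 'by', 'diamond'] (min_width=18, slack=5)
Line 7: ['progress', 'all', 'sand', 'stop'] (min_width=22, slack=1)
Line 8: ['stop', 'cherry', 'electric'] (min_width=20, slack=3)

Answer: 2 2 2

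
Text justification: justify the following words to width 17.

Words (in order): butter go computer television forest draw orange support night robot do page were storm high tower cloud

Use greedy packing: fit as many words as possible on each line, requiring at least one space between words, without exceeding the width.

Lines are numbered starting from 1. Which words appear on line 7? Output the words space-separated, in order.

Line 1: ['butter', 'go'] (min_width=9, slack=8)
Line 2: ['computer'] (min_width=8, slack=9)
Line 3: ['television', 'forest'] (min_width=17, slack=0)
Line 4: ['draw', 'orange'] (min_width=11, slack=6)
Line 5: ['support', 'night'] (min_width=13, slack=4)
Line 6: ['robot', 'do', 'page'] (min_width=13, slack=4)
Line 7: ['were', 'storm', 'high'] (min_width=15, slack=2)
Line 8: ['tower', 'cloud'] (min_width=11, slack=6)

Answer: were storm high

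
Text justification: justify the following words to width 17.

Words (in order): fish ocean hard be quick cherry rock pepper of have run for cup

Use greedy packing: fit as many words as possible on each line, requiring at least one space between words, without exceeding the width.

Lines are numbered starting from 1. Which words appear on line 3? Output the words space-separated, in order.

Answer: rock pepper of

Derivation:
Line 1: ['fish', 'ocean', 'hard'] (min_width=15, slack=2)
Line 2: ['be', 'quick', 'cherry'] (min_width=15, slack=2)
Line 3: ['rock', 'pepper', 'of'] (min_width=14, slack=3)
Line 4: ['have', 'run', 'for', 'cup'] (min_width=16, slack=1)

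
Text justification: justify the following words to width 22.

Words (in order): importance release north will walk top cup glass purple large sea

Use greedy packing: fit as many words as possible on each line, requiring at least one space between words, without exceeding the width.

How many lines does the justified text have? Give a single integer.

Answer: 4

Derivation:
Line 1: ['importance', 'release'] (min_width=18, slack=4)
Line 2: ['north', 'will', 'walk', 'top'] (min_width=19, slack=3)
Line 3: ['cup', 'glass', 'purple', 'large'] (min_width=22, slack=0)
Line 4: ['sea'] (min_width=3, slack=19)
Total lines: 4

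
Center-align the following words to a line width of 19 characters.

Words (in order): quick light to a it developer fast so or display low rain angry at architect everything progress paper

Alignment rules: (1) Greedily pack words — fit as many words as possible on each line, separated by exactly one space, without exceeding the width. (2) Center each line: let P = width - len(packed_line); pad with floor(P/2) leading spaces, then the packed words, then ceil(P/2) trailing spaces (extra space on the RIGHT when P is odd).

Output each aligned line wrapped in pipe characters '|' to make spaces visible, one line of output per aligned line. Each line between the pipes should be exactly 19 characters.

Line 1: ['quick', 'light', 'to', 'a', 'it'] (min_width=19, slack=0)
Line 2: ['developer', 'fast', 'so'] (min_width=17, slack=2)
Line 3: ['or', 'display', 'low', 'rain'] (min_width=19, slack=0)
Line 4: ['angry', 'at', 'architect'] (min_width=18, slack=1)
Line 5: ['everything', 'progress'] (min_width=19, slack=0)
Line 6: ['paper'] (min_width=5, slack=14)

Answer: |quick light to a it|
| developer fast so |
|or display low rain|
|angry at architect |
|everything progress|
|       paper       |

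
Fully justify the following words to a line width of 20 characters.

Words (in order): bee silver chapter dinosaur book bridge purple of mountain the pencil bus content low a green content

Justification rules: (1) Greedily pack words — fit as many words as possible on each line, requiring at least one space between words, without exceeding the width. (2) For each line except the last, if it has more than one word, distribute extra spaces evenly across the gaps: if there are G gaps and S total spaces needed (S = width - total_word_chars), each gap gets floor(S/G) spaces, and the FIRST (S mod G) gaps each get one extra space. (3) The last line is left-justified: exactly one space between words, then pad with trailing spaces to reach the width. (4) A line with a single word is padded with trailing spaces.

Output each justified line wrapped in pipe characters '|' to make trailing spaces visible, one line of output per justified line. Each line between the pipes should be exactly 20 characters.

Answer: |bee  silver  chapter|
|dinosaur book bridge|
|purple  of  mountain|
|the    pencil    bus|
|content  low a green|
|content             |

Derivation:
Line 1: ['bee', 'silver', 'chapter'] (min_width=18, slack=2)
Line 2: ['dinosaur', 'book', 'bridge'] (min_width=20, slack=0)
Line 3: ['purple', 'of', 'mountain'] (min_width=18, slack=2)
Line 4: ['the', 'pencil', 'bus'] (min_width=14, slack=6)
Line 5: ['content', 'low', 'a', 'green'] (min_width=19, slack=1)
Line 6: ['content'] (min_width=7, slack=13)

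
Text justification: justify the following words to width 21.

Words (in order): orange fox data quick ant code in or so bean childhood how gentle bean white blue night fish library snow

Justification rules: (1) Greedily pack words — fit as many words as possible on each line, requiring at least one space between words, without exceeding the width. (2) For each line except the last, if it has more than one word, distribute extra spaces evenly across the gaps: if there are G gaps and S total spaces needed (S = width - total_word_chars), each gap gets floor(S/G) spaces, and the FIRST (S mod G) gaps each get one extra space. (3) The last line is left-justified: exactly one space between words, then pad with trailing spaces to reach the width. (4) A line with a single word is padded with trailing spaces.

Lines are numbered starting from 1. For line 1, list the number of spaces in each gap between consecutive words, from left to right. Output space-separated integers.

Line 1: ['orange', 'fox', 'data', 'quick'] (min_width=21, slack=0)
Line 2: ['ant', 'code', 'in', 'or', 'so'] (min_width=17, slack=4)
Line 3: ['bean', 'childhood', 'how'] (min_width=18, slack=3)
Line 4: ['gentle', 'bean', 'white'] (min_width=17, slack=4)
Line 5: ['blue', 'night', 'fish'] (min_width=15, slack=6)
Line 6: ['library', 'snow'] (min_width=12, slack=9)

Answer: 1 1 1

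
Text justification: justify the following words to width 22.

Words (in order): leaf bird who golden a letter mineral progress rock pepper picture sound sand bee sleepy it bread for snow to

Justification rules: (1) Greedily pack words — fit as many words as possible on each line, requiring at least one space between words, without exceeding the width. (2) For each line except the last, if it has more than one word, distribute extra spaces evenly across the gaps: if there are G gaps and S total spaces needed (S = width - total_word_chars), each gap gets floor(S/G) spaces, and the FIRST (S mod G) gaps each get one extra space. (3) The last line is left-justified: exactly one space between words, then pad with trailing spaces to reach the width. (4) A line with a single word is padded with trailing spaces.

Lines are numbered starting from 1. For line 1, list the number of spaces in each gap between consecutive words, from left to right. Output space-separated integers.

Line 1: ['leaf', 'bird', 'who', 'golden', 'a'] (min_width=22, slack=0)
Line 2: ['letter', 'mineral'] (min_width=14, slack=8)
Line 3: ['progress', 'rock', 'pepper'] (min_width=20, slack=2)
Line 4: ['picture', 'sound', 'sand', 'bee'] (min_width=22, slack=0)
Line 5: ['sleepy', 'it', 'bread', 'for'] (min_width=19, slack=3)
Line 6: ['snow', 'to'] (min_width=7, slack=15)

Answer: 1 1 1 1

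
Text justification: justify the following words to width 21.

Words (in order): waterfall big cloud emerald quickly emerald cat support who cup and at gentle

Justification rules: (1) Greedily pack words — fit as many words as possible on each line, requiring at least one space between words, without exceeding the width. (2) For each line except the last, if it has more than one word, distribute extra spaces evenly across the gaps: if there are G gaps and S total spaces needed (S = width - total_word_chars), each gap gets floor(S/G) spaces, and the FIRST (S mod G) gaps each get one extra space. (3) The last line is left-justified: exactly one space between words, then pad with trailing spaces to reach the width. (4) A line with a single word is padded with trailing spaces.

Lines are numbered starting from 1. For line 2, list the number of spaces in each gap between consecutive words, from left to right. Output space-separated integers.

Line 1: ['waterfall', 'big', 'cloud'] (min_width=19, slack=2)
Line 2: ['emerald', 'quickly'] (min_width=15, slack=6)
Line 3: ['emerald', 'cat', 'support'] (min_width=19, slack=2)
Line 4: ['who', 'cup', 'and', 'at', 'gentle'] (min_width=21, slack=0)

Answer: 7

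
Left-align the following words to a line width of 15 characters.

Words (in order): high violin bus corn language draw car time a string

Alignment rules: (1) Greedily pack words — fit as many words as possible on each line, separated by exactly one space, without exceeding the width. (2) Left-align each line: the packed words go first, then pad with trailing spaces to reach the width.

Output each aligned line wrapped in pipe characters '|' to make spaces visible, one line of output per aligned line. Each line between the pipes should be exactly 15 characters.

Line 1: ['high', 'violin', 'bus'] (min_width=15, slack=0)
Line 2: ['corn', 'language'] (min_width=13, slack=2)
Line 3: ['draw', 'car', 'time', 'a'] (min_width=15, slack=0)
Line 4: ['string'] (min_width=6, slack=9)

Answer: |high violin bus|
|corn language  |
|draw car time a|
|string         |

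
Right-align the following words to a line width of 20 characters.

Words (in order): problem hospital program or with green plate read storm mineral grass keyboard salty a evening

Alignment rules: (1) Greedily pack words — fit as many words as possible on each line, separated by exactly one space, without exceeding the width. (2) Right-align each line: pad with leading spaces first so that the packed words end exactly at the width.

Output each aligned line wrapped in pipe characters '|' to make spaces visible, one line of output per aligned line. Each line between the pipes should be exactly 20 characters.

Line 1: ['problem', 'hospital'] (min_width=16, slack=4)
Line 2: ['program', 'or', 'with'] (min_width=15, slack=5)
Line 3: ['green', 'plate', 'read'] (min_width=16, slack=4)
Line 4: ['storm', 'mineral', 'grass'] (min_width=19, slack=1)
Line 5: ['keyboard', 'salty', 'a'] (min_width=16, slack=4)
Line 6: ['evening'] (min_width=7, slack=13)

Answer: |    problem hospital|
|     program or with|
|    green plate read|
| storm mineral grass|
|    keyboard salty a|
|             evening|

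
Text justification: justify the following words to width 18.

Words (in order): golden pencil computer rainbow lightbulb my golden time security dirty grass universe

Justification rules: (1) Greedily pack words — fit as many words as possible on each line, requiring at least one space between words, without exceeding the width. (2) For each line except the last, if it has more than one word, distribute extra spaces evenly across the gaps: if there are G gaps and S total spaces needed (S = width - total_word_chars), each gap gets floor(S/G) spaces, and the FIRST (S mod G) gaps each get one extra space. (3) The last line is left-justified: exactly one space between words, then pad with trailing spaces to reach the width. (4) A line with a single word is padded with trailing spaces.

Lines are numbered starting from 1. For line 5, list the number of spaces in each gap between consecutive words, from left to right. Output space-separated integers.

Answer: 5

Derivation:
Line 1: ['golden', 'pencil'] (min_width=13, slack=5)
Line 2: ['computer', 'rainbow'] (min_width=16, slack=2)
Line 3: ['lightbulb', 'my'] (min_width=12, slack=6)
Line 4: ['golden', 'time'] (min_width=11, slack=7)
Line 5: ['security', 'dirty'] (min_width=14, slack=4)
Line 6: ['grass', 'universe'] (min_width=14, slack=4)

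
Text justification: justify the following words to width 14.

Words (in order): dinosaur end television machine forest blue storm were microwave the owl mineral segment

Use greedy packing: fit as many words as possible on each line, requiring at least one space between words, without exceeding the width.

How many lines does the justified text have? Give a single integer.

Answer: 8

Derivation:
Line 1: ['dinosaur', 'end'] (min_width=12, slack=2)
Line 2: ['television'] (min_width=10, slack=4)
Line 3: ['machine', 'forest'] (min_width=14, slack=0)
Line 4: ['blue', 'storm'] (min_width=10, slack=4)
Line 5: ['were', 'microwave'] (min_width=14, slack=0)
Line 6: ['the', 'owl'] (min_width=7, slack=7)
Line 7: ['mineral'] (min_width=7, slack=7)
Line 8: ['segment'] (min_width=7, slack=7)
Total lines: 8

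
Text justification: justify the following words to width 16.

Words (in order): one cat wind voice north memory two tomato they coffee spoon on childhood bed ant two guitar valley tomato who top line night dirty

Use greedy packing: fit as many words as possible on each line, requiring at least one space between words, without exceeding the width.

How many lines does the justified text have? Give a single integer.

Line 1: ['one', 'cat', 'wind'] (min_width=12, slack=4)
Line 2: ['voice', 'north'] (min_width=11, slack=5)
Line 3: ['memory', 'two'] (min_width=10, slack=6)
Line 4: ['tomato', 'they'] (min_width=11, slack=5)
Line 5: ['coffee', 'spoon', 'on'] (min_width=15, slack=1)
Line 6: ['childhood', 'bed'] (min_width=13, slack=3)
Line 7: ['ant', 'two', 'guitar'] (min_width=14, slack=2)
Line 8: ['valley', 'tomato'] (min_width=13, slack=3)
Line 9: ['who', 'top', 'line'] (min_width=12, slack=4)
Line 10: ['night', 'dirty'] (min_width=11, slack=5)
Total lines: 10

Answer: 10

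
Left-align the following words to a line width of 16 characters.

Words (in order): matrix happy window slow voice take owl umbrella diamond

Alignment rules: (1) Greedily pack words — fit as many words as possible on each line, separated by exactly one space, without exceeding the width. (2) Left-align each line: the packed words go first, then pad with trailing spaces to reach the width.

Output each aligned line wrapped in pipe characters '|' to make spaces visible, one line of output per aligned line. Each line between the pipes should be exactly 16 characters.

Line 1: ['matrix', 'happy'] (min_width=12, slack=4)
Line 2: ['window', 'slow'] (min_width=11, slack=5)
Line 3: ['voice', 'take', 'owl'] (min_width=14, slack=2)
Line 4: ['umbrella', 'diamond'] (min_width=16, slack=0)

Answer: |matrix happy    |
|window slow     |
|voice take owl  |
|umbrella diamond|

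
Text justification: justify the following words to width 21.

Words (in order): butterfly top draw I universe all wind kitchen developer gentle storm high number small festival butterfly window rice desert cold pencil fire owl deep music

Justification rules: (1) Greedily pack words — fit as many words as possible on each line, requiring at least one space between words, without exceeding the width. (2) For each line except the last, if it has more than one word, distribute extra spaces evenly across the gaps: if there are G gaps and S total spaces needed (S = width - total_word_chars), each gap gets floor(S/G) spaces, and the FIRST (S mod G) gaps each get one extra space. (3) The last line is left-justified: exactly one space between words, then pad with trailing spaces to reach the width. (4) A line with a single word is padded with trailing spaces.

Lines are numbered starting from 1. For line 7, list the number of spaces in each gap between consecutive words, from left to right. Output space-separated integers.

Line 1: ['butterfly', 'top', 'draw', 'I'] (min_width=20, slack=1)
Line 2: ['universe', 'all', 'wind'] (min_width=17, slack=4)
Line 3: ['kitchen', 'developer'] (min_width=17, slack=4)
Line 4: ['gentle', 'storm', 'high'] (min_width=17, slack=4)
Line 5: ['number', 'small', 'festival'] (min_width=21, slack=0)
Line 6: ['butterfly', 'window', 'rice'] (min_width=21, slack=0)
Line 7: ['desert', 'cold', 'pencil'] (min_width=18, slack=3)
Line 8: ['fire', 'owl', 'deep', 'music'] (min_width=19, slack=2)

Answer: 3 2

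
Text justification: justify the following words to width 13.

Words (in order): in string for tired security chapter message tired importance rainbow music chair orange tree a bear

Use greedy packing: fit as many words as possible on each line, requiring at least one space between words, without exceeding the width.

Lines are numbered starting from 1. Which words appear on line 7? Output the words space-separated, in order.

Line 1: ['in', 'string', 'for'] (min_width=13, slack=0)
Line 2: ['tired'] (min_width=5, slack=8)
Line 3: ['security'] (min_width=8, slack=5)
Line 4: ['chapter'] (min_width=7, slack=6)
Line 5: ['message', 'tired'] (min_width=13, slack=0)
Line 6: ['importance'] (min_width=10, slack=3)
Line 7: ['rainbow', 'music'] (min_width=13, slack=0)
Line 8: ['chair', 'orange'] (min_width=12, slack=1)
Line 9: ['tree', 'a', 'bear'] (min_width=11, slack=2)

Answer: rainbow music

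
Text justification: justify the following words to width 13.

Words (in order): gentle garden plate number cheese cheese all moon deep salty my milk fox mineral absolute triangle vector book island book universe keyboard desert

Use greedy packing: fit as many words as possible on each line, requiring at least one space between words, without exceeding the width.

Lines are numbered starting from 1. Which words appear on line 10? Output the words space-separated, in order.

Answer: island book

Derivation:
Line 1: ['gentle', 'garden'] (min_width=13, slack=0)
Line 2: ['plate', 'number'] (min_width=12, slack=1)
Line 3: ['cheese', 'cheese'] (min_width=13, slack=0)
Line 4: ['all', 'moon', 'deep'] (min_width=13, slack=0)
Line 5: ['salty', 'my', 'milk'] (min_width=13, slack=0)
Line 6: ['fox', 'mineral'] (min_width=11, slack=2)
Line 7: ['absolute'] (min_width=8, slack=5)
Line 8: ['triangle'] (min_width=8, slack=5)
Line 9: ['vector', 'book'] (min_width=11, slack=2)
Line 10: ['island', 'book'] (min_width=11, slack=2)
Line 11: ['universe'] (min_width=8, slack=5)
Line 12: ['keyboard'] (min_width=8, slack=5)
Line 13: ['desert'] (min_width=6, slack=7)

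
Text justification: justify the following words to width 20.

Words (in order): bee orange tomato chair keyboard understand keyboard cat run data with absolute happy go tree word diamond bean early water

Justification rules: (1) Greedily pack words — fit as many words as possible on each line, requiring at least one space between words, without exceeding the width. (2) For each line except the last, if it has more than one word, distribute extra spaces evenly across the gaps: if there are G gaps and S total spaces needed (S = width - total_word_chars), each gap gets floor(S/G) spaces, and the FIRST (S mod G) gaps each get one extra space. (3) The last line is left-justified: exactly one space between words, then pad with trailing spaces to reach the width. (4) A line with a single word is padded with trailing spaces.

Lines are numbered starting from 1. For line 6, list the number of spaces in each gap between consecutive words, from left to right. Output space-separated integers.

Line 1: ['bee', 'orange', 'tomato'] (min_width=17, slack=3)
Line 2: ['chair', 'keyboard'] (min_width=14, slack=6)
Line 3: ['understand', 'keyboard'] (min_width=19, slack=1)
Line 4: ['cat', 'run', 'data', 'with'] (min_width=17, slack=3)
Line 5: ['absolute', 'happy', 'go'] (min_width=17, slack=3)
Line 6: ['tree', 'word', 'diamond'] (min_width=17, slack=3)
Line 7: ['bean', 'early', 'water'] (min_width=16, slack=4)

Answer: 3 2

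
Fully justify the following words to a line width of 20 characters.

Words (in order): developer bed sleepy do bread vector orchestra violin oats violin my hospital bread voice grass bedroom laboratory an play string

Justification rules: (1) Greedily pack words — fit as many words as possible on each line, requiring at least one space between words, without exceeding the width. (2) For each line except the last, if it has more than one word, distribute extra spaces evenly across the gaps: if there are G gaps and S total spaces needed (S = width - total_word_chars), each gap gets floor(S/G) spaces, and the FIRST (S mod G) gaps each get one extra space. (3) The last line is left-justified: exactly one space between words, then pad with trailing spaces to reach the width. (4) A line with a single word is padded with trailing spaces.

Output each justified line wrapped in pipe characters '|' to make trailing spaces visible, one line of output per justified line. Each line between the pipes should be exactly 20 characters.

Line 1: ['developer', 'bed', 'sleepy'] (min_width=20, slack=0)
Line 2: ['do', 'bread', 'vector'] (min_width=15, slack=5)
Line 3: ['orchestra', 'violin'] (min_width=16, slack=4)
Line 4: ['oats', 'violin', 'my'] (min_width=14, slack=6)
Line 5: ['hospital', 'bread', 'voice'] (min_width=20, slack=0)
Line 6: ['grass', 'bedroom'] (min_width=13, slack=7)
Line 7: ['laboratory', 'an', 'play'] (min_width=18, slack=2)
Line 8: ['string'] (min_width=6, slack=14)

Answer: |developer bed sleepy|
|do    bread   vector|
|orchestra     violin|
|oats    violin    my|
|hospital bread voice|
|grass        bedroom|
|laboratory  an  play|
|string              |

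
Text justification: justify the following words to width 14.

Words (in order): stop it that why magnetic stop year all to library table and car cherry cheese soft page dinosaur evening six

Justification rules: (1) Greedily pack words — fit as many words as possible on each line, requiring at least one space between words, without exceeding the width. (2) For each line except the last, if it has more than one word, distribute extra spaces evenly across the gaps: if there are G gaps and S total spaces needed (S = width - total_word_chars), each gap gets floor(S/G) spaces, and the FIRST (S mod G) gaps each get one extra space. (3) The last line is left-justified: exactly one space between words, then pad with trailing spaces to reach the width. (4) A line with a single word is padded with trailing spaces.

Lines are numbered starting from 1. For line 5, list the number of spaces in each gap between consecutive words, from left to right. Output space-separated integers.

Answer: 2 1

Derivation:
Line 1: ['stop', 'it', 'that'] (min_width=12, slack=2)
Line 2: ['why', 'magnetic'] (min_width=12, slack=2)
Line 3: ['stop', 'year', 'all'] (min_width=13, slack=1)
Line 4: ['to', 'library'] (min_width=10, slack=4)
Line 5: ['table', 'and', 'car'] (min_width=13, slack=1)
Line 6: ['cherry', 'cheese'] (min_width=13, slack=1)
Line 7: ['soft', 'page'] (min_width=9, slack=5)
Line 8: ['dinosaur'] (min_width=8, slack=6)
Line 9: ['evening', 'six'] (min_width=11, slack=3)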